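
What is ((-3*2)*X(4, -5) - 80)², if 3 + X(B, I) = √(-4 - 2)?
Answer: 3628 + 744*I*√6 ≈ 3628.0 + 1822.4*I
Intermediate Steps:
X(B, I) = -3 + I*√6 (X(B, I) = -3 + √(-4 - 2) = -3 + √(-6) = -3 + I*√6)
((-3*2)*X(4, -5) - 80)² = ((-3*2)*(-3 + I*√6) - 80)² = (-6*(-3 + I*√6) - 80)² = ((18 - 6*I*√6) - 80)² = (-62 - 6*I*√6)²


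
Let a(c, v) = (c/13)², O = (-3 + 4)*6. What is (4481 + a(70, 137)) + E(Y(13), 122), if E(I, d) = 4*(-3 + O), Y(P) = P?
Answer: 764217/169 ≈ 4522.0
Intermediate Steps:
O = 6 (O = 1*6 = 6)
E(I, d) = 12 (E(I, d) = 4*(-3 + 6) = 4*3 = 12)
a(c, v) = c²/169 (a(c, v) = (c*(1/13))² = (c/13)² = c²/169)
(4481 + a(70, 137)) + E(Y(13), 122) = (4481 + (1/169)*70²) + 12 = (4481 + (1/169)*4900) + 12 = (4481 + 4900/169) + 12 = 762189/169 + 12 = 764217/169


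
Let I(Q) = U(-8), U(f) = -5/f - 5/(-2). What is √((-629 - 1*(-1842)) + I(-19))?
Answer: 3*√2162/4 ≈ 34.873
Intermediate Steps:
U(f) = 5/2 - 5/f (U(f) = -5/f - 5*(-½) = -5/f + 5/2 = 5/2 - 5/f)
I(Q) = 25/8 (I(Q) = 5/2 - 5/(-8) = 5/2 - 5*(-⅛) = 5/2 + 5/8 = 25/8)
√((-629 - 1*(-1842)) + I(-19)) = √((-629 - 1*(-1842)) + 25/8) = √((-629 + 1842) + 25/8) = √(1213 + 25/8) = √(9729/8) = 3*√2162/4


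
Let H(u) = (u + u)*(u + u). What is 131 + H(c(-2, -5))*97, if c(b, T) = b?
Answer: 1683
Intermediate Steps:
H(u) = 4*u² (H(u) = (2*u)*(2*u) = 4*u²)
131 + H(c(-2, -5))*97 = 131 + (4*(-2)²)*97 = 131 + (4*4)*97 = 131 + 16*97 = 131 + 1552 = 1683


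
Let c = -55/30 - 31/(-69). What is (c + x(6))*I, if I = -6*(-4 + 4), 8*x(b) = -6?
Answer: 0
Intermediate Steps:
x(b) = -3/4 (x(b) = (1/8)*(-6) = -3/4)
I = 0 (I = -6*0 = 0)
c = -191/138 (c = -55*1/30 - 31*(-1/69) = -11/6 + 31/69 = -191/138 ≈ -1.3841)
(c + x(6))*I = (-191/138 - 3/4)*0 = -589/276*0 = 0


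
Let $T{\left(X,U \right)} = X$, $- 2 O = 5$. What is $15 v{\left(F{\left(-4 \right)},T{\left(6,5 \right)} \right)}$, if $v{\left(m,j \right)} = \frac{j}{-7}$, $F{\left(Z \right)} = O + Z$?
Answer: $- \frac{90}{7} \approx -12.857$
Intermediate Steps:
$O = - \frac{5}{2}$ ($O = \left(- \frac{1}{2}\right) 5 = - \frac{5}{2} \approx -2.5$)
$F{\left(Z \right)} = - \frac{5}{2} + Z$
$v{\left(m,j \right)} = - \frac{j}{7}$ ($v{\left(m,j \right)} = j \left(- \frac{1}{7}\right) = - \frac{j}{7}$)
$15 v{\left(F{\left(-4 \right)},T{\left(6,5 \right)} \right)} = 15 \left(\left(- \frac{1}{7}\right) 6\right) = 15 \left(- \frac{6}{7}\right) = - \frac{90}{7}$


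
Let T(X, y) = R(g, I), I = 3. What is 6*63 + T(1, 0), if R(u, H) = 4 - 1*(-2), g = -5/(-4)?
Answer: 384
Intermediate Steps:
g = 5/4 (g = -5*(-¼) = 5/4 ≈ 1.2500)
R(u, H) = 6 (R(u, H) = 4 + 2 = 6)
T(X, y) = 6
6*63 + T(1, 0) = 6*63 + 6 = 378 + 6 = 384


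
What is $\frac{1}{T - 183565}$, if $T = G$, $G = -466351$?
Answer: $- \frac{1}{649916} \approx -1.5387 \cdot 10^{-6}$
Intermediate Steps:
$T = -466351$
$\frac{1}{T - 183565} = \frac{1}{-466351 - 183565} = \frac{1}{-649916} = - \frac{1}{649916}$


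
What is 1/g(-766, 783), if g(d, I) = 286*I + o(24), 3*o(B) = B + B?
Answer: 1/223954 ≈ 4.4652e-6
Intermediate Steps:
o(B) = 2*B/3 (o(B) = (B + B)/3 = (2*B)/3 = 2*B/3)
g(d, I) = 16 + 286*I (g(d, I) = 286*I + (2/3)*24 = 286*I + 16 = 16 + 286*I)
1/g(-766, 783) = 1/(16 + 286*783) = 1/(16 + 223938) = 1/223954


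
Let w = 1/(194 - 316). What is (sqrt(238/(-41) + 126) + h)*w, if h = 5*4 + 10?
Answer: -15/61 - 4*sqrt(3157)/2501 ≈ -0.33577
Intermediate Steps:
h = 30 (h = 20 + 10 = 30)
w = -1/122 (w = 1/(-122) = -1/122 ≈ -0.0081967)
(sqrt(238/(-41) + 126) + h)*w = (sqrt(238/(-41) + 126) + 30)*(-1/122) = (sqrt(238*(-1/41) + 126) + 30)*(-1/122) = (sqrt(-238/41 + 126) + 30)*(-1/122) = (sqrt(4928/41) + 30)*(-1/122) = (8*sqrt(3157)/41 + 30)*(-1/122) = (30 + 8*sqrt(3157)/41)*(-1/122) = -15/61 - 4*sqrt(3157)/2501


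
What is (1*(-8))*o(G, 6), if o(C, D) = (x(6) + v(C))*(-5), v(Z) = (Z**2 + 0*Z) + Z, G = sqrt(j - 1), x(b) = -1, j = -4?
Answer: -240 + 40*I*sqrt(5) ≈ -240.0 + 89.443*I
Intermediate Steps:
G = I*sqrt(5) (G = sqrt(-4 - 1) = sqrt(-5) = I*sqrt(5) ≈ 2.2361*I)
v(Z) = Z + Z**2 (v(Z) = (Z**2 + 0) + Z = Z**2 + Z = Z + Z**2)
o(C, D) = 5 - 5*C*(1 + C) (o(C, D) = (-1 + C*(1 + C))*(-5) = 5 - 5*C*(1 + C))
(1*(-8))*o(G, 6) = (1*(-8))*(5 - 5*I*sqrt(5)*(1 + I*sqrt(5))) = -8*(5 - 5*I*sqrt(5)*(1 + I*sqrt(5))) = -40 + 40*I*sqrt(5)*(1 + I*sqrt(5))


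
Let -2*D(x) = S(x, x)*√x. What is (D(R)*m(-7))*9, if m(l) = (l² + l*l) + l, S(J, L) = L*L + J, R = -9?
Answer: -88452*I ≈ -88452.0*I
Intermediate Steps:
S(J, L) = J + L² (S(J, L) = L² + J = J + L²)
m(l) = l + 2*l² (m(l) = (l² + l²) + l = 2*l² + l = l + 2*l²)
D(x) = -√x*(x + x²)/2 (D(x) = -(x + x²)*√x/2 = -√x*(x + x²)/2)
(D(R)*m(-7))*9 = (((-9)^(3/2)*(-1 - 1*(-9))/2)*(-7*(1 + 2*(-7))))*9 = (((-27*I)*(-1 + 9)/2)*(-7*(1 - 14)))*9 = (((½)*(-27*I)*8)*(-7*(-13)))*9 = (-108*I*91)*9 = -9828*I*9 = -88452*I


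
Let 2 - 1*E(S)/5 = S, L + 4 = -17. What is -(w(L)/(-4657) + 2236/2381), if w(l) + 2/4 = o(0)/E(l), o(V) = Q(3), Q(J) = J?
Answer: -2395261489/2550312910 ≈ -0.93920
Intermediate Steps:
L = -21 (L = -4 - 17 = -21)
E(S) = 10 - 5*S
o(V) = 3
w(l) = -1/2 + 3/(10 - 5*l)
-(w(L)/(-4657) + 2236/2381) = -(((4 - 5*(-21))/(10*(-2 - 21)))/(-4657) + 2236/2381) = -(((1/10)*(4 + 105)/(-23))*(-1/4657) + 2236*(1/2381)) = -(((1/10)*(-1/23)*109)*(-1/4657) + 2236/2381) = -(-109/230*(-1/4657) + 2236/2381) = -(109/1071110 + 2236/2381) = -1*2395261489/2550312910 = -2395261489/2550312910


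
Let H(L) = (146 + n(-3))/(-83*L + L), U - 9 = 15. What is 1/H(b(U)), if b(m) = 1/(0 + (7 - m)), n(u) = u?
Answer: 82/2431 ≈ 0.033731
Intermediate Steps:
U = 24 (U = 9 + 15 = 24)
b(m) = 1/(7 - m)
H(L) = -143/(82*L) (H(L) = (146 - 3)/(-83*L + L) = 143/(-83*L + L) = 143/((-82*L)) = 143*(-1/(82*L)) = -143/(82*L))
1/H(b(U)) = 1/(-143/(82*((-1/(-7 + 24))))) = 1/(-143/(82*((-1/17)))) = 1/(-143/(82*((-1*1/17)))) = 1/(-143/(82*(-1/17))) = 1/(-143/82*(-17)) = 1/(2431/82) = 82/2431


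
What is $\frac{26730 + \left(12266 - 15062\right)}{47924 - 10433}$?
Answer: $\frac{7978}{12497} \approx 0.63839$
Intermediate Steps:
$\frac{26730 + \left(12266 - 15062\right)}{47924 - 10433} = \frac{26730 - 2796}{37491} = 23934 \cdot \frac{1}{37491} = \frac{7978}{12497}$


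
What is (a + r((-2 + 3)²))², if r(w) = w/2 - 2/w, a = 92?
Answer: 32761/4 ≈ 8190.3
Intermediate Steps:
r(w) = w/2 - 2/w (r(w) = w*(½) - 2/w = w/2 - 2/w)
(a + r((-2 + 3)²))² = (92 + ((-2 + 3)²/2 - 2/(-2 + 3)²))² = (92 + ((½)*1² - 2/(1²)))² = (92 + ((½)*1 - 2/1))² = (92 + (½ - 2*1))² = (92 + (½ - 2))² = (92 - 3/2)² = (181/2)² = 32761/4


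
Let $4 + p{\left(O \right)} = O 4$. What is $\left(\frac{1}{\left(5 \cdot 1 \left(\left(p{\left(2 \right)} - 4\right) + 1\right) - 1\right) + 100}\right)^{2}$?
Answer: $\frac{1}{10816} \approx 9.2456 \cdot 10^{-5}$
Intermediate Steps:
$p{\left(O \right)} = -4 + 4 O$ ($p{\left(O \right)} = -4 + O 4 = -4 + 4 O$)
$\left(\frac{1}{\left(5 \cdot 1 \left(\left(p{\left(2 \right)} - 4\right) + 1\right) - 1\right) + 100}\right)^{2} = \left(\frac{1}{\left(5 \cdot 1 \left(\left(\left(-4 + 4 \cdot 2\right) - 4\right) + 1\right) - 1\right) + 100}\right)^{2} = \left(\frac{1}{\left(5 \left(\left(\left(-4 + 8\right) - 4\right) + 1\right) - 1\right) + 100}\right)^{2} = \left(\frac{1}{\left(5 \left(\left(4 - 4\right) + 1\right) - 1\right) + 100}\right)^{2} = \left(\frac{1}{\left(5 \left(0 + 1\right) - 1\right) + 100}\right)^{2} = \left(\frac{1}{\left(5 \cdot 1 - 1\right) + 100}\right)^{2} = \left(\frac{1}{\left(5 - 1\right) + 100}\right)^{2} = \left(\frac{1}{4 + 100}\right)^{2} = \left(\frac{1}{104}\right)^{2} = \frac{1}{10816}$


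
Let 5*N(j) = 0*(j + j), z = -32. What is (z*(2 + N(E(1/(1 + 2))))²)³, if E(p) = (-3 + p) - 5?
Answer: -2097152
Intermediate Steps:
E(p) = -8 + p
N(j) = 0 (N(j) = (0*(j + j))/5 = (0*(2*j))/5 = (⅕)*0 = 0)
(z*(2 + N(E(1/(1 + 2))))²)³ = (-32*(2 + 0)²)³ = (-32*2²)³ = (-32*4)³ = (-128)³ = -2097152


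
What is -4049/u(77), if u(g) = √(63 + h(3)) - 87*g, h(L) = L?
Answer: 821947/1359895 + 4049*√66/44876535 ≈ 0.60515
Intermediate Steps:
u(g) = √66 - 87*g (u(g) = √(63 + 3) - 87*g = √66 - 87*g)
-4049/u(77) = -4049/(√66 - 87*77) = -4049/(√66 - 6699) = -4049/(-6699 + √66)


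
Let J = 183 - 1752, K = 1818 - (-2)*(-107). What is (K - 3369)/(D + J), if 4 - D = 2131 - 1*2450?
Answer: 1765/1246 ≈ 1.4165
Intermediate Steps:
K = 1604 (K = 1818 - 1*214 = 1818 - 214 = 1604)
D = 323 (D = 4 - (2131 - 1*2450) = 4 - (2131 - 2450) = 4 - 1*(-319) = 4 + 319 = 323)
J = -1569
(K - 3369)/(D + J) = (1604 - 3369)/(323 - 1569) = -1765/(-1246) = -1765*(-1/1246) = 1765/1246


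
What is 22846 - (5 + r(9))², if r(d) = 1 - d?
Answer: 22837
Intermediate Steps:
22846 - (5 + r(9))² = 22846 - (5 + (1 - 1*9))² = 22846 - (5 + (1 - 9))² = 22846 - (5 - 8)² = 22846 - 1*(-3)² = 22846 - 1*9 = 22846 - 9 = 22837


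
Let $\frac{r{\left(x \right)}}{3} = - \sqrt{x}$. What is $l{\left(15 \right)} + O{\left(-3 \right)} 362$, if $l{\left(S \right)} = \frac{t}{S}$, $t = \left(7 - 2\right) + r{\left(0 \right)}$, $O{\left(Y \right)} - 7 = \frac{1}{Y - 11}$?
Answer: $\frac{52678}{21} \approx 2508.5$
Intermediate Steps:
$O{\left(Y \right)} = 7 + \frac{1}{-11 + Y}$ ($O{\left(Y \right)} = 7 + \frac{1}{Y - 11} = 7 + \frac{1}{-11 + Y}$)
$r{\left(x \right)} = - 3 \sqrt{x}$ ($r{\left(x \right)} = 3 \left(- \sqrt{x}\right) = - 3 \sqrt{x}$)
$t = 5$ ($t = \left(7 - 2\right) - 3 \sqrt{0} = 5 - 0 = 5 + 0 = 5$)
$l{\left(S \right)} = \frac{5}{S}$
$l{\left(15 \right)} + O{\left(-3 \right)} 362 = \frac{5}{15} + \frac{-76 + 7 \left(-3\right)}{-11 - 3} \cdot 362 = 5 \cdot \frac{1}{15} + \frac{-76 - 21}{-14} \cdot 362 = \frac{1}{3} + \left(- \frac{1}{14}\right) \left(-97\right) 362 = \frac{1}{3} + \frac{97}{14} \cdot 362 = \frac{1}{3} + \frac{17557}{7} = \frac{52678}{21}$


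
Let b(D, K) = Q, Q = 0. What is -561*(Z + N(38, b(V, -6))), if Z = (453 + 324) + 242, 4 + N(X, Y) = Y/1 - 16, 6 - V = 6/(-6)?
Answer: -560439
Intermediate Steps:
V = 7 (V = 6 - 6/(-6) = 6 - 6*(-1)/6 = 6 - 1*(-1) = 6 + 1 = 7)
b(D, K) = 0
N(X, Y) = -20 + Y (N(X, Y) = -4 + (Y/1 - 16) = -4 + (Y*1 - 16) = -4 + (Y - 16) = -4 + (-16 + Y) = -20 + Y)
Z = 1019 (Z = 777 + 242 = 1019)
-561*(Z + N(38, b(V, -6))) = -561*(1019 + (-20 + 0)) = -561*(1019 - 20) = -561*999 = -560439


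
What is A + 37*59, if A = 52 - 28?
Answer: 2207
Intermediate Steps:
A = 24
A + 37*59 = 24 + 37*59 = 24 + 2183 = 2207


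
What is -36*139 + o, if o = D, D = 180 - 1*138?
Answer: -4962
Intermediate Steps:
D = 42 (D = 180 - 138 = 42)
o = 42
-36*139 + o = -36*139 + 42 = -5004 + 42 = -4962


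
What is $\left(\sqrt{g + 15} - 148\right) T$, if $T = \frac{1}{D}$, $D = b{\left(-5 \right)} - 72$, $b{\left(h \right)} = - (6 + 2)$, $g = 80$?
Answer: $\frac{37}{20} - \frac{\sqrt{95}}{80} \approx 1.7282$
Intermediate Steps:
$b{\left(h \right)} = -8$ ($b{\left(h \right)} = \left(-1\right) 8 = -8$)
$D = -80$ ($D = -8 - 72 = -80$)
$T = - \frac{1}{80}$ ($T = \frac{1}{-80} = - \frac{1}{80} \approx -0.0125$)
$\left(\sqrt{g + 15} - 148\right) T = \left(\sqrt{80 + 15} - 148\right) \left(- \frac{1}{80}\right) = \left(\sqrt{95} - 148\right) \left(- \frac{1}{80}\right) = \left(-148 + \sqrt{95}\right) \left(- \frac{1}{80}\right) = \frac{37}{20} - \frac{\sqrt{95}}{80}$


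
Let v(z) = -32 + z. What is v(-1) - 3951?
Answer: -3984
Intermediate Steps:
v(-1) - 3951 = (-32 - 1) - 3951 = -33 - 3951 = -3984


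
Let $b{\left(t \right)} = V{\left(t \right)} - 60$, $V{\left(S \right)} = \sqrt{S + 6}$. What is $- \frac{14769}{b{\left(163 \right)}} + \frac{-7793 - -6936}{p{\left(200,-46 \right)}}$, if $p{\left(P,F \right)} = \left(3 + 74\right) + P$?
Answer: $\frac{4050734}{13019} \approx 311.14$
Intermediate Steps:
$p{\left(P,F \right)} = 77 + P$
$V{\left(S \right)} = \sqrt{6 + S}$
$b{\left(t \right)} = -60 + \sqrt{6 + t}$ ($b{\left(t \right)} = \sqrt{6 + t} - 60 = -60 + \sqrt{6 + t}$)
$- \frac{14769}{b{\left(163 \right)}} + \frac{-7793 - -6936}{p{\left(200,-46 \right)}} = - \frac{14769}{-60 + \sqrt{6 + 163}} + \frac{-7793 - -6936}{77 + 200} = - \frac{14769}{-60 + \sqrt{169}} + \frac{-7793 + 6936}{277} = - \frac{14769}{-60 + 13} - \frac{857}{277} = - \frac{14769}{-47} - \frac{857}{277} = \left(-14769\right) \left(- \frac{1}{47}\right) - \frac{857}{277} = \frac{14769}{47} - \frac{857}{277} = \frac{4050734}{13019}$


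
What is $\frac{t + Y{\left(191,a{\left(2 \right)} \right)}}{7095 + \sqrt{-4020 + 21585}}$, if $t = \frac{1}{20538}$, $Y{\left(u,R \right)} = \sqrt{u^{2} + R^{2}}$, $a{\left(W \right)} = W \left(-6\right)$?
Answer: $\frac{473}{68900143032} - \frac{5 \sqrt{1029309}}{10064292} - \frac{\sqrt{17565}}{1033502145480} + \frac{2365 \sqrt{1465}}{3354764} \approx 0.026479$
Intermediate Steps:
$a{\left(W \right)} = - 6 W$
$Y{\left(u,R \right)} = \sqrt{R^{2} + u^{2}}$
$t = \frac{1}{20538} \approx 4.869 \cdot 10^{-5}$
$\frac{t + Y{\left(191,a{\left(2 \right)} \right)}}{7095 + \sqrt{-4020 + 21585}} = \frac{\frac{1}{20538} + \sqrt{\left(\left(-6\right) 2\right)^{2} + 191^{2}}}{7095 + \sqrt{-4020 + 21585}} = \frac{\frac{1}{20538} + \sqrt{\left(-12\right)^{2} + 36481}}{7095 + \sqrt{17565}} = \frac{\frac{1}{20538} + \sqrt{144 + 36481}}{7095 + \sqrt{17565}} = \frac{\frac{1}{20538} + \sqrt{36625}}{7095 + \sqrt{17565}} = \frac{\frac{1}{20538} + 5 \sqrt{1465}}{7095 + \sqrt{17565}}$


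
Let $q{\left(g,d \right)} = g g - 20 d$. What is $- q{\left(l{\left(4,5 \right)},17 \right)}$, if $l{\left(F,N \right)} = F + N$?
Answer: $259$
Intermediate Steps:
$q{\left(g,d \right)} = g^{2} - 20 d$
$- q{\left(l{\left(4,5 \right)},17 \right)} = - (\left(4 + 5\right)^{2} - 340) = - (9^{2} - 340) = - (81 - 340) = \left(-1\right) \left(-259\right) = 259$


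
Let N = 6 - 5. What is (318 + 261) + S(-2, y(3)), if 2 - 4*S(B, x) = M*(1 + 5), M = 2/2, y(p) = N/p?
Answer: 578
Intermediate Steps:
N = 1
y(p) = 1/p
M = 1 (M = 2*(½) = 1)
S(B, x) = -1 (S(B, x) = ½ - (1 + 5)/4 = ½ - 6/4 = ½ - ¼*6 = ½ - 3/2 = -1)
(318 + 261) + S(-2, y(3)) = (318 + 261) - 1 = 579 - 1 = 578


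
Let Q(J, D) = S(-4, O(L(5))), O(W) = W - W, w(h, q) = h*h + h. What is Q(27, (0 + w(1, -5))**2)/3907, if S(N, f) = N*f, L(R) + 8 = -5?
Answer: 0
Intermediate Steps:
L(R) = -13 (L(R) = -8 - 5 = -13)
w(h, q) = h + h**2 (w(h, q) = h**2 + h = h + h**2)
O(W) = 0
Q(J, D) = 0 (Q(J, D) = -4*0 = 0)
Q(27, (0 + w(1, -5))**2)/3907 = 0/3907 = 0*(1/3907) = 0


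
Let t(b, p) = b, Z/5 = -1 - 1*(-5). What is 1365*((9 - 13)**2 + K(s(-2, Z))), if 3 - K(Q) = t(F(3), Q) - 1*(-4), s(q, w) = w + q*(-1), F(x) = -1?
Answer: 21840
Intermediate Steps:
Z = 20 (Z = 5*(-1 - 1*(-5)) = 5*(-1 + 5) = 5*4 = 20)
s(q, w) = w - q
K(Q) = 0 (K(Q) = 3 - (-1 - 1*(-4)) = 3 - (-1 + 4) = 3 - 1*3 = 3 - 3 = 0)
1365*((9 - 13)**2 + K(s(-2, Z))) = 1365*((9 - 13)**2 + 0) = 1365*((-4)**2 + 0) = 1365*(16 + 0) = 1365*16 = 21840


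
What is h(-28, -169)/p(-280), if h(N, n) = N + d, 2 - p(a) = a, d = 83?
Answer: 55/282 ≈ 0.19504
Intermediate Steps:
p(a) = 2 - a
h(N, n) = 83 + N (h(N, n) = N + 83 = 83 + N)
h(-28, -169)/p(-280) = (83 - 28)/(2 - 1*(-280)) = 55/(2 + 280) = 55/282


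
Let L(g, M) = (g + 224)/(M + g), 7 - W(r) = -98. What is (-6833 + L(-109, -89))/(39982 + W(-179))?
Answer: -1353049/7937226 ≈ -0.17047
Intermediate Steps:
W(r) = 105 (W(r) = 7 - 1*(-98) = 7 + 98 = 105)
L(g, M) = (224 + g)/(M + g)
(-6833 + L(-109, -89))/(39982 + W(-179)) = (-6833 + (224 - 109)/(-89 - 109))/(39982 + 105) = (-6833 + 115/(-198))/40087 = (-6833 - 1/198*115)*(1/40087) = (-6833 - 115/198)*(1/40087) = -1353049/198*1/40087 = -1353049/7937226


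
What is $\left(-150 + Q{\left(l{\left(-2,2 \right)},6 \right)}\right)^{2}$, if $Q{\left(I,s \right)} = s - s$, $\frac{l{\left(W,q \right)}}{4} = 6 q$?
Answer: $22500$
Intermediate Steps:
$l{\left(W,q \right)} = 24 q$ ($l{\left(W,q \right)} = 4 \cdot 6 q = 24 q$)
$Q{\left(I,s \right)} = 0$
$\left(-150 + Q{\left(l{\left(-2,2 \right)},6 \right)}\right)^{2} = \left(-150 + 0\right)^{2} = \left(-150\right)^{2} = 22500$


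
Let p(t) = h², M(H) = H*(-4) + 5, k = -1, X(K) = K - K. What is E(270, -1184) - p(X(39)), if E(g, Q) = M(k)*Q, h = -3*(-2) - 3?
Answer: -10665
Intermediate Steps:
X(K) = 0
h = 3 (h = 6 - 3 = 3)
M(H) = 5 - 4*H (M(H) = -4*H + 5 = 5 - 4*H)
p(t) = 9 (p(t) = 3² = 9)
E(g, Q) = 9*Q (E(g, Q) = (5 - 4*(-1))*Q = (5 + 4)*Q = 9*Q)
E(270, -1184) - p(X(39)) = 9*(-1184) - 1*9 = -10656 - 9 = -10665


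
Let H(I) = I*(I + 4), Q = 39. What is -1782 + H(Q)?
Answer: -105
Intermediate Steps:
H(I) = I*(4 + I)
-1782 + H(Q) = -1782 + 39*(4 + 39) = -1782 + 39*43 = -1782 + 1677 = -105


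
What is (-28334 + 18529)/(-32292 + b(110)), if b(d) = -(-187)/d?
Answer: 98050/322903 ≈ 0.30365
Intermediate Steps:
b(d) = 187/d
(-28334 + 18529)/(-32292 + b(110)) = (-28334 + 18529)/(-32292 + 187/110) = -9805/(-32292 + 187*(1/110)) = -9805/(-32292 + 17/10) = -9805/(-322903/10) = -9805*(-10/322903) = 98050/322903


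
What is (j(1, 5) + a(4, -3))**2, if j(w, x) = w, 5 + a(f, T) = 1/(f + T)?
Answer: 9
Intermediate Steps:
a(f, T) = -5 + 1/(T + f) (a(f, T) = -5 + 1/(f + T) = -5 + 1/(T + f))
(j(1, 5) + a(4, -3))**2 = (1 + (1 - 5*(-3) - 5*4)/(-3 + 4))**2 = (1 + (1 + 15 - 20)/1)**2 = (1 + 1*(-4))**2 = (1 - 4)**2 = (-3)**2 = 9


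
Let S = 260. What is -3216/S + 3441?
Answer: 222861/65 ≈ 3428.6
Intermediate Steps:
-3216/S + 3441 = -3216/260 + 3441 = -3216*1/260 + 3441 = -804/65 + 3441 = 222861/65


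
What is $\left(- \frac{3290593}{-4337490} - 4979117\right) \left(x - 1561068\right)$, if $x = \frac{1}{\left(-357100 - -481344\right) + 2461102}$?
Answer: $\frac{87162814787797524474256399}{11213912421540} \approx 7.7727 \cdot 10^{12}$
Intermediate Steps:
$x = \frac{1}{2585346}$ ($x = \frac{1}{\left(-357100 + 481344\right) + 2461102} = \frac{1}{124244 + 2461102} = \frac{1}{2585346} \approx 3.868 \cdot 10^{-7}$)
$\left(- \frac{3290593}{-4337490} - 4979117\right) \left(x - 1561068\right) = \left(- \frac{3290593}{-4337490} - 4979117\right) \left(\frac{1}{2585346} - 1561068\right) = \left(\left(-3290593\right) \left(- \frac{1}{4337490}\right) - 4979117\right) \left(- \frac{4035900909527}{2585346}\right) = \left(\frac{3290593}{4337490} - 4979117\right) \left(- \frac{4035900909527}{2585346}\right) = \left(- \frac{21596866905737}{4337490}\right) \left(- \frac{4035900909527}{2585346}\right) = \frac{87162814787797524474256399}{11213912421540}$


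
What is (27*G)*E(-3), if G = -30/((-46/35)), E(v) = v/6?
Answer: -14175/46 ≈ -308.15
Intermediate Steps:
E(v) = v/6 (E(v) = v*(⅙) = v/6)
G = 525/23 (G = -30/((-46*1/35)) = -30/(-46/35) = -30*(-35/46) = 525/23 ≈ 22.826)
(27*G)*E(-3) = (27*(525/23))*((⅙)*(-3)) = (14175/23)*(-½) = -14175/46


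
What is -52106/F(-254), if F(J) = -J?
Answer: -26053/127 ≈ -205.14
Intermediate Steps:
-52106/F(-254) = -52106/((-1*(-254))) = -52106/254 = -52106*1/254 = -26053/127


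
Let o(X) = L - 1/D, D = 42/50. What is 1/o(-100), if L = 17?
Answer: 21/332 ≈ 0.063253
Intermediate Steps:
D = 21/25 (D = 42*(1/50) = 21/25 ≈ 0.84000)
o(X) = 332/21 (o(X) = 17 - 1/21/25 = 17 - 1*25/21 = 17 - 25/21 = 332/21)
1/o(-100) = 1/(332/21) = 21/332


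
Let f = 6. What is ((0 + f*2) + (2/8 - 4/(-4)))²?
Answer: 2809/16 ≈ 175.56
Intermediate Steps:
((0 + f*2) + (2/8 - 4/(-4)))² = ((0 + 6*2) + (2/8 - 4/(-4)))² = ((0 + 12) + (2*(⅛) - 4*(-¼)))² = (12 + (¼ + 1))² = (12 + 5/4)² = (53/4)² = 2809/16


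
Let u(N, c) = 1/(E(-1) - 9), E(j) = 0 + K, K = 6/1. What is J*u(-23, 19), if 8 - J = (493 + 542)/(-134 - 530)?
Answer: -6347/1992 ≈ -3.1862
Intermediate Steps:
K = 6 (K = 6*1 = 6)
J = 6347/664 (J = 8 - (493 + 542)/(-134 - 530) = 8 - 1035/(-664) = 8 - 1035*(-1)/664 = 8 - 1*(-1035/664) = 8 + 1035/664 = 6347/664 ≈ 9.5587)
E(j) = 6 (E(j) = 0 + 6 = 6)
u(N, c) = -⅓ (u(N, c) = 1/(6 - 9) = 1/(-3) = -⅓)
J*u(-23, 19) = (6347/664)*(-⅓) = -6347/1992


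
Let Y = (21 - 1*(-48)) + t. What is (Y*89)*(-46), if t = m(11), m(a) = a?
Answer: -327520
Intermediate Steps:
t = 11
Y = 80 (Y = (21 - 1*(-48)) + 11 = (21 + 48) + 11 = 69 + 11 = 80)
(Y*89)*(-46) = (80*89)*(-46) = 7120*(-46) = -327520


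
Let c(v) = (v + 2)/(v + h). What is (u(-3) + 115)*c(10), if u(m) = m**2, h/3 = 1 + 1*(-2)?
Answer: 1488/7 ≈ 212.57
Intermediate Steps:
h = -3 (h = 3*(1 + 1*(-2)) = 3*(1 - 2) = 3*(-1) = -3)
c(v) = (2 + v)/(-3 + v) (c(v) = (v + 2)/(v - 3) = (2 + v)/(-3 + v))
(u(-3) + 115)*c(10) = ((-3)**2 + 115)*((2 + 10)/(-3 + 10)) = (9 + 115)*(12/7) = 124*((1/7)*12) = 124*(12/7) = 1488/7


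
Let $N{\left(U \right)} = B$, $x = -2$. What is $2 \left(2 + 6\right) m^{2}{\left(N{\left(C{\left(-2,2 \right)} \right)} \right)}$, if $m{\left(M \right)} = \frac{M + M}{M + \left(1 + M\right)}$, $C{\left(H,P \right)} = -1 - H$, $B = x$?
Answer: $\frac{256}{9} \approx 28.444$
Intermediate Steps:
$B = -2$
$N{\left(U \right)} = -2$
$m{\left(M \right)} = \frac{2 M}{1 + 2 M}$
$2 \left(2 + 6\right) m^{2}{\left(N{\left(C{\left(-2,2 \right)} \right)} \right)} = 2 \left(2 + 6\right) \left(2 \left(-2\right) \frac{1}{1 + 2 \left(-2\right)}\right)^{2} = 2 \cdot 8 \left(2 \left(-2\right) \frac{1}{1 - 4}\right)^{2} = 16 \left(2 \left(-2\right) \frac{1}{-3}\right)^{2} = 16 \left(2 \left(-2\right) \left(- \frac{1}{3}\right)\right)^{2} = 16 \left(\frac{4}{3}\right)^{2} = 16 \cdot \frac{16}{9} = \frac{256}{9}$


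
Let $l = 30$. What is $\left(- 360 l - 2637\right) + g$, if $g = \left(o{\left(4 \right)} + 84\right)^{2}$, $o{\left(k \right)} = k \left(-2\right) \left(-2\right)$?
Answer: $-3437$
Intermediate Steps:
$o{\left(k \right)} = 4 k$ ($o{\left(k \right)} = - 2 k \left(-2\right) = 4 k$)
$g = 10000$ ($g = \left(4 \cdot 4 + 84\right)^{2} = \left(16 + 84\right)^{2} = 100^{2} = 10000$)
$\left(- 360 l - 2637\right) + g = \left(\left(-360\right) 30 - 2637\right) + 10000 = \left(-10800 - 2637\right) + 10000 = -13437 + 10000 = -3437$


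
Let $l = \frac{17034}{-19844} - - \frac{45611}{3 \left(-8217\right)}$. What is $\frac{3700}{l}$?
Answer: $- \frac{82270247400}{60227719} \approx -1366.0$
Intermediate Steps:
$l = - \frac{60227719}{22235202}$ ($l = 17034 \left(- \frac{1}{19844}\right) - - \frac{45611}{-24651} = - \frac{8517}{9922} - \left(-45611\right) \left(- \frac{1}{24651}\right) = - \frac{8517}{9922} - \frac{45611}{24651} = - \frac{60227719}{22235202} \approx -2.7087$)
$\frac{3700}{l} = \frac{3700}{- \frac{60227719}{22235202}} = 3700 \left(- \frac{22235202}{60227719}\right) = - \frac{82270247400}{60227719}$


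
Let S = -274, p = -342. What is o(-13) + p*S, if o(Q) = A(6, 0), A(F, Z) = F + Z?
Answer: 93714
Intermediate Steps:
o(Q) = 6 (o(Q) = 6 + 0 = 6)
o(-13) + p*S = 6 - 342*(-274) = 6 + 93708 = 93714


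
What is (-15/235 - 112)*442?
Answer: -2328014/47 ≈ -49532.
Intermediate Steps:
(-15/235 - 112)*442 = (-15*1/235 - 112)*442 = (-3/47 - 112)*442 = -5267/47*442 = -2328014/47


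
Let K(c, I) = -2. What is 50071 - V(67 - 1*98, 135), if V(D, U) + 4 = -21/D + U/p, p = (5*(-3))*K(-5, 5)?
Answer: 3104329/62 ≈ 50070.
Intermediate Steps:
p = 30 (p = (5*(-3))*(-2) = -15*(-2) = 30)
V(D, U) = -4 - 21/D + U/30 (V(D, U) = -4 + (-21/D + U/30) = -4 - 21/D + U/30)
50071 - V(67 - 1*98, 135) = 50071 - (-4 - 21/(67 - 1*98) + (1/30)*135) = 50071 - (-4 - 21/(67 - 98) + 9/2) = 50071 - (-4 - 21/(-31) + 9/2) = 50071 - (-4 - 21*(-1/31) + 9/2) = 50071 - (-4 + 21/31 + 9/2) = 50071 - 1*73/62 = 50071 - 73/62 = 3104329/62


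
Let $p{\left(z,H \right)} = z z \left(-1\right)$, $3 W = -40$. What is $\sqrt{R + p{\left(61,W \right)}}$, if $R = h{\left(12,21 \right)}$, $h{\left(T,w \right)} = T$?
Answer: $i \sqrt{3709} \approx 60.902 i$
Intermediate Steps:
$W = - \frac{40}{3}$ ($W = \frac{1}{3} \left(-40\right) = - \frac{40}{3} \approx -13.333$)
$p{\left(z,H \right)} = - z^{2}$ ($p{\left(z,H \right)} = z^{2} \left(-1\right) = - z^{2}$)
$R = 12$
$\sqrt{R + p{\left(61,W \right)}} = \sqrt{12 - 61^{2}} = \sqrt{12 - 3721} = \sqrt{-3709} = i \sqrt{3709}$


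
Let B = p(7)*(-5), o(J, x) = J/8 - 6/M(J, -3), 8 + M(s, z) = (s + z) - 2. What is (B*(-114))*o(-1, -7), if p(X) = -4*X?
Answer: -4845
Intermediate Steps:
M(s, z) = -10 + s + z (M(s, z) = -8 + ((s + z) - 2) = -8 + (-2 + s + z) = -10 + s + z)
o(J, x) = -6/(-13 + J) + J/8 (o(J, x) = J/8 - 6/(-10 + J - 3) = J*(⅛) - 6/(-13 + J) = J/8 - 6/(-13 + J) = -6/(-13 + J) + J/8)
B = 140 (B = -4*7*(-5) = -28*(-5) = 140)
(B*(-114))*o(-1, -7) = (140*(-114))*((-48 - (-13 - 1))/(8*(-13 - 1))) = -1995*(-48 - 1*(-14))/(-14) = -1995*(-1)*(-48 + 14)/14 = -1995*(-1)*(-34)/14 = -15960*17/56 = -4845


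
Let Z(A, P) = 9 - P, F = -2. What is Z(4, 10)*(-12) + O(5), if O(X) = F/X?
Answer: 58/5 ≈ 11.600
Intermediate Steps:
O(X) = -2/X
Z(4, 10)*(-12) + O(5) = (9 - 1*10)*(-12) - 2/5 = (9 - 10)*(-12) - 2*1/5 = -1*(-12) - 2/5 = 12 - 2/5 = 58/5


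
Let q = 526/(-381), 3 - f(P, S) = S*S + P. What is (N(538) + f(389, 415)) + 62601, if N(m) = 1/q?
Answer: -57865641/526 ≈ -1.1001e+5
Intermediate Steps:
f(P, S) = 3 - P - S**2 (f(P, S) = 3 - (S*S + P) = 3 - (S**2 + P) = 3 - (P + S**2) = 3 + (-P - S**2) = 3 - P - S**2)
q = -526/381 (q = 526*(-1/381) = -526/381 ≈ -1.3806)
N(m) = -381/526 (N(m) = 1/(-526/381) = -381/526)
(N(538) + f(389, 415)) + 62601 = (-381/526 + (3 - 1*389 - 1*415**2)) + 62601 = (-381/526 + (3 - 389 - 1*172225)) + 62601 = (-381/526 + (3 - 389 - 172225)) + 62601 = (-381/526 - 172611) + 62601 = -90793767/526 + 62601 = -57865641/526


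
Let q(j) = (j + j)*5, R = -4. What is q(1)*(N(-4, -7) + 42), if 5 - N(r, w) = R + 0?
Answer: 510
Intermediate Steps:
N(r, w) = 9 (N(r, w) = 5 - (-4 + 0) = 5 - 1*(-4) = 5 + 4 = 9)
q(j) = 10*j (q(j) = (2*j)*5 = 10*j)
q(1)*(N(-4, -7) + 42) = (10*1)*(9 + 42) = 10*51 = 510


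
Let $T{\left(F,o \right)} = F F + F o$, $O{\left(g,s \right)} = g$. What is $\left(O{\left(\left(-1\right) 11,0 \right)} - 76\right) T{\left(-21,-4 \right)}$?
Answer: $-45675$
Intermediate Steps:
$T{\left(F,o \right)} = F^{2} + F o$
$\left(O{\left(\left(-1\right) 11,0 \right)} - 76\right) T{\left(-21,-4 \right)} = \left(\left(-1\right) 11 - 76\right) \left(- 21 \left(-21 - 4\right)\right) = \left(-11 - 76\right) \left(\left(-21\right) \left(-25\right)\right) = \left(-87\right) 525 = -45675$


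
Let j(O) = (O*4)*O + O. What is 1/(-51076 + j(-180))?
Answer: 1/78344 ≈ 1.2764e-5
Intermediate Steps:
j(O) = O + 4*O² (j(O) = (4*O)*O + O = 4*O² + O = O + 4*O²)
1/(-51076 + j(-180)) = 1/(-51076 - 180*(1 + 4*(-180))) = 1/(-51076 - 180*(1 - 720)) = 1/(-51076 - 180*(-719)) = 1/(-51076 + 129420) = 1/78344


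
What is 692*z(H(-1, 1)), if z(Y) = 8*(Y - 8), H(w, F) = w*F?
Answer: -49824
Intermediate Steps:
H(w, F) = F*w
z(Y) = -64 + 8*Y (z(Y) = 8*(-8 + Y) = -64 + 8*Y)
692*z(H(-1, 1)) = 692*(-64 + 8*(1*(-1))) = 692*(-64 + 8*(-1)) = 692*(-64 - 8) = 692*(-72) = -49824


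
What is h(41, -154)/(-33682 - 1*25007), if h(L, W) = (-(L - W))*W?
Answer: -10010/19563 ≈ -0.51168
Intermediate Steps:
h(L, W) = W*(W - L) (h(L, W) = (W - L)*W = W*(W - L))
h(41, -154)/(-33682 - 1*25007) = (-154*(-154 - 1*41))/(-33682 - 1*25007) = (-154*(-154 - 41))/(-33682 - 25007) = -154*(-195)/(-58689) = 30030*(-1/58689) = -10010/19563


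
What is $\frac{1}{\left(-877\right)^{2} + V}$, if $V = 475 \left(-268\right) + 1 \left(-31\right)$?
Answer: $\frac{1}{641798} \approx 1.5581 \cdot 10^{-6}$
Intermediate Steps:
$V = -127331$ ($V = -127300 - 31 = -127331$)
$\frac{1}{\left(-877\right)^{2} + V} = \frac{1}{\left(-877\right)^{2} - 127331} = \frac{1}{769129 - 127331} = \frac{1}{641798}$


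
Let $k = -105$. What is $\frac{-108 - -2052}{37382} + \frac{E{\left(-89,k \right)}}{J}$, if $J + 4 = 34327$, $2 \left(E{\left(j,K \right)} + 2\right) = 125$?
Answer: $\frac{68985523}{1283062386} \approx 0.053766$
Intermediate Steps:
$E{\left(j,K \right)} = \frac{121}{2}$ ($E{\left(j,K \right)} = -2 + \frac{1}{2} \cdot 125 = -2 + \frac{125}{2} = \frac{121}{2}$)
$J = 34323$ ($J = -4 + 34327 = 34323$)
$\frac{-108 - -2052}{37382} + \frac{E{\left(-89,k \right)}}{J} = \frac{-108 - -2052}{37382} + \frac{121}{2 \cdot 34323} = \left(-108 + 2052\right) \frac{1}{37382} + \frac{121}{2} \cdot \frac{1}{34323} = 1944 \cdot \frac{1}{37382} + \frac{121}{68646} = \frac{972}{18691} + \frac{121}{68646} = \frac{68985523}{1283062386}$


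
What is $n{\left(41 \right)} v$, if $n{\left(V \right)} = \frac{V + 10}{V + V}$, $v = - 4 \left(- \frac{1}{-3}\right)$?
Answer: $- \frac{34}{41} \approx -0.82927$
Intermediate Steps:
$v = - \frac{4}{3}$ ($v = - 4 \left(\left(-1\right) \left(- \frac{1}{3}\right)\right) = \left(-4\right) \frac{1}{3} = - \frac{4}{3} \approx -1.3333$)
$n{\left(V \right)} = \frac{10 + V}{2 V}$
$n{\left(41 \right)} v = \frac{10 + 41}{2 \cdot 41} \left(- \frac{4}{3}\right) = \frac{1}{2} \cdot \frac{1}{41} \cdot 51 \left(- \frac{4}{3}\right) = \frac{51}{82} \left(- \frac{4}{3}\right) = - \frac{34}{41}$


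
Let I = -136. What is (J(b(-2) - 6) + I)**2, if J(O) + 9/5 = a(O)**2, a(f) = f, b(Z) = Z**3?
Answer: 84681/25 ≈ 3387.2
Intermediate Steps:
J(O) = -9/5 + O**2
(J(b(-2) - 6) + I)**2 = ((-9/5 + ((-2)**3 - 6)**2) - 136)**2 = ((-9/5 + (-8 - 6)**2) - 136)**2 = ((-9/5 + (-14)**2) - 136)**2 = ((-9/5 + 196) - 136)**2 = (971/5 - 136)**2 = (291/5)**2 = 84681/25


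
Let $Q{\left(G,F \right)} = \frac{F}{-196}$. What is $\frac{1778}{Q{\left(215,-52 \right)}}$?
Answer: $\frac{87122}{13} \approx 6701.7$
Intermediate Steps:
$Q{\left(G,F \right)} = - \frac{F}{196}$ ($Q{\left(G,F \right)} = F \left(- \frac{1}{196}\right) = - \frac{F}{196}$)
$\frac{1778}{Q{\left(215,-52 \right)}} = \frac{1778}{\left(- \frac{1}{196}\right) \left(-52\right)} = \frac{1778}{\frac{13}{49}} = 1778 \cdot \frac{49}{13} = \frac{87122}{13}$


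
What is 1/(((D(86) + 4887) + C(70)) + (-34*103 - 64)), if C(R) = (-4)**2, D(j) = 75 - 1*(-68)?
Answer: 1/1480 ≈ 0.00067568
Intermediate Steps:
D(j) = 143 (D(j) = 75 + 68 = 143)
C(R) = 16
1/(((D(86) + 4887) + C(70)) + (-34*103 - 64)) = 1/(((143 + 4887) + 16) + (-34*103 - 64)) = 1/((5030 + 16) + (-3502 - 64)) = 1/(5046 - 3566) = 1/1480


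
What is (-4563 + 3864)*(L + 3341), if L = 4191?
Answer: -5264868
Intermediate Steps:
(-4563 + 3864)*(L + 3341) = (-4563 + 3864)*(4191 + 3341) = -699*7532 = -5264868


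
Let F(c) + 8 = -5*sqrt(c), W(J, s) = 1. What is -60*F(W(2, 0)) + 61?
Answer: 841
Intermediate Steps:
F(c) = -8 - 5*sqrt(c)
-60*F(W(2, 0)) + 61 = -60*(-8 - 5*sqrt(1)) + 61 = -60*(-8 - 5*1) + 61 = -60*(-8 - 5) + 61 = -60*(-13) + 61 = 780 + 61 = 841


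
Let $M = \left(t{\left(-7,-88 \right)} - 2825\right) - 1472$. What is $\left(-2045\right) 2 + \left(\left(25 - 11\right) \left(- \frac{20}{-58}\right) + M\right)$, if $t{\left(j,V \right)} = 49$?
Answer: $- \frac{241662}{29} \approx -8333.2$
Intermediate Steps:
$M = -4248$ ($M = \left(49 - 2825\right) - 1472 = -2776 - 1472 = -4248$)
$\left(-2045\right) 2 + \left(\left(25 - 11\right) \left(- \frac{20}{-58}\right) + M\right) = \left(-2045\right) 2 - \left(4248 - \left(25 - 11\right) \left(- \frac{20}{-58}\right)\right) = -4090 - \left(4248 - 14 \left(\left(-20\right) \left(- \frac{1}{58}\right)\right)\right) = -4090 + \left(14 \cdot \frac{10}{29} - 4248\right) = -4090 + \left(\frac{140}{29} - 4248\right) = -4090 - \frac{123052}{29} = - \frac{241662}{29}$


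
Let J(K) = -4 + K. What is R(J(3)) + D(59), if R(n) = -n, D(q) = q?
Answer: 60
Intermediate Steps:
R(J(3)) + D(59) = -(-4 + 3) + 59 = -1*(-1) + 59 = 1 + 59 = 60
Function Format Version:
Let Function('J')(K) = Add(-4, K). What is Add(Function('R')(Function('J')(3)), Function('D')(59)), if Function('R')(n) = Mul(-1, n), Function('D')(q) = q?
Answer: 60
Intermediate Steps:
Add(Function('R')(Function('J')(3)), Function('D')(59)) = Add(Mul(-1, Add(-4, 3)), 59) = Add(Mul(-1, -1), 59) = Add(1, 59) = 60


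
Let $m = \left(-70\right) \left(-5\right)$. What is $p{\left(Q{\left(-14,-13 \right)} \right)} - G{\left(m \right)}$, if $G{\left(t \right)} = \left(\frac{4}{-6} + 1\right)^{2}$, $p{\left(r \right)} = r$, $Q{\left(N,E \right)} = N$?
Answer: $- \frac{127}{9} \approx -14.111$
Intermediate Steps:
$m = 350$
$G{\left(t \right)} = \frac{1}{9}$ ($G{\left(t \right)} = \left(4 \left(- \frac{1}{6}\right) + 1\right)^{2} = \left(- \frac{2}{3} + 1\right)^{2} = \left(\frac{1}{3}\right)^{2} = \frac{1}{9}$)
$p{\left(Q{\left(-14,-13 \right)} \right)} - G{\left(m \right)} = -14 - \frac{1}{9} = - \frac{127}{9}$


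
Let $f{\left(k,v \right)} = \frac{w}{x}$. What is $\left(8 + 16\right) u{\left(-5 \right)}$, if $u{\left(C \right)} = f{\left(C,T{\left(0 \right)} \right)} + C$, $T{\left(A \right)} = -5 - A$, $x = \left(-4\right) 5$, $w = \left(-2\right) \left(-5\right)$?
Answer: $-132$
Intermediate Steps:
$w = 10$
$x = -20$
$f{\left(k,v \right)} = - \frac{1}{2}$ ($f{\left(k,v \right)} = \frac{10}{-20} = 10 \left(- \frac{1}{20}\right) = - \frac{1}{2}$)
$u{\left(C \right)} = - \frac{1}{2} + C$
$\left(8 + 16\right) u{\left(-5 \right)} = \left(8 + 16\right) \left(- \frac{1}{2} - 5\right) = 24 \left(- \frac{11}{2}\right) = -132$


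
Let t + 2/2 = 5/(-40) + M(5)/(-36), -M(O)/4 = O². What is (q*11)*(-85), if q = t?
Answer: -111265/72 ≈ -1545.3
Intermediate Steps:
M(O) = -4*O²
t = 119/72 (t = -1 + (5/(-40) - 4*5²/(-36)) = -1 + (5*(-1/40) - 4*25*(-1/36)) = -1 + (-⅛ - 100*(-1/36)) = -1 + (-⅛ + 25/9) = -1 + 191/72 = 119/72 ≈ 1.6528)
q = 119/72 ≈ 1.6528
(q*11)*(-85) = ((119/72)*11)*(-85) = (1309/72)*(-85) = -111265/72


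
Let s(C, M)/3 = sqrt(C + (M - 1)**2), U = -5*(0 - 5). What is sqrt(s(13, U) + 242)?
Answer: sqrt(242 + 3*sqrt(589)) ≈ 17.743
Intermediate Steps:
U = 25 (U = -5*(-5) = 25)
s(C, M) = 3*sqrt(C + (-1 + M)**2) (s(C, M) = 3*sqrt(C + (M - 1)**2) = 3*sqrt(C + (-1 + M)**2))
sqrt(s(13, U) + 242) = sqrt(3*sqrt(13 + (-1 + 25)**2) + 242) = sqrt(3*sqrt(13 + 24**2) + 242) = sqrt(3*sqrt(13 + 576) + 242) = sqrt(3*sqrt(589) + 242) = sqrt(242 + 3*sqrt(589))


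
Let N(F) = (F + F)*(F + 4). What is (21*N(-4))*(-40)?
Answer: 0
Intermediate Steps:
N(F) = 2*F*(4 + F) (N(F) = (2*F)*(4 + F) = 2*F*(4 + F))
(21*N(-4))*(-40) = (21*(2*(-4)*(4 - 4)))*(-40) = (21*(2*(-4)*0))*(-40) = (21*0)*(-40) = 0*(-40) = 0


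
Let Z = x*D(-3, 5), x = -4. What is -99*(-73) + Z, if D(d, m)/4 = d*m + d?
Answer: 7515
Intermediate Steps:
D(d, m) = 4*d + 4*d*m (D(d, m) = 4*(d*m + d) = 4*(d + d*m) = 4*d + 4*d*m)
Z = 288 (Z = -16*(-3)*(1 + 5) = -16*(-3)*6 = -4*(-72) = 288)
-99*(-73) + Z = -99*(-73) + 288 = 7227 + 288 = 7515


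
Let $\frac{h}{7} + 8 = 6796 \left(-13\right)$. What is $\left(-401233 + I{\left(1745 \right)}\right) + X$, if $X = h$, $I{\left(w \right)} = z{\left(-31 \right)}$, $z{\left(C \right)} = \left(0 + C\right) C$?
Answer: $-1018764$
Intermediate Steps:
$z{\left(C \right)} = C^{2}$ ($z{\left(C \right)} = C C = C^{2}$)
$h = -618492$ ($h = -56 + 7 \cdot 6796 \left(-13\right) = -56 + 7 \left(-88348\right) = -56 - 618436 = -618492$)
$I{\left(w \right)} = 961$ ($I{\left(w \right)} = \left(-31\right)^{2} = 961$)
$X = -618492$
$\left(-401233 + I{\left(1745 \right)}\right) + X = \left(-401233 + 961\right) - 618492 = -400272 - 618492 = -1018764$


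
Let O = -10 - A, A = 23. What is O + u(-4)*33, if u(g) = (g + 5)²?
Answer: 0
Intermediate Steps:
O = -33 (O = -10 - 1*23 = -10 - 23 = -33)
u(g) = (5 + g)²
O + u(-4)*33 = -33 + (5 - 4)²*33 = -33 + 1²*33 = -33 + 1*33 = -33 + 33 = 0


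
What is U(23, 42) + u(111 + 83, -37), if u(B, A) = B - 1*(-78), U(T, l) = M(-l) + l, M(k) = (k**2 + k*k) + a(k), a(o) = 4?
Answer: 3846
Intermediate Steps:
M(k) = 4 + 2*k**2 (M(k) = (k**2 + k*k) + 4 = (k**2 + k**2) + 4 = 2*k**2 + 4 = 4 + 2*k**2)
U(T, l) = 4 + l + 2*l**2 (U(T, l) = (4 + 2*(-l)**2) + l = (4 + 2*l**2) + l = 4 + l + 2*l**2)
u(B, A) = 78 + B (u(B, A) = B + 78 = 78 + B)
U(23, 42) + u(111 + 83, -37) = (4 + 42 + 2*42**2) + (78 + (111 + 83)) = (4 + 42 + 2*1764) + (78 + 194) = (4 + 42 + 3528) + 272 = 3574 + 272 = 3846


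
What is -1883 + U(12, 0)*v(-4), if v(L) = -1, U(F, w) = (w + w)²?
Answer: -1883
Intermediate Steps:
U(F, w) = 4*w² (U(F, w) = (2*w)² = 4*w²)
-1883 + U(12, 0)*v(-4) = -1883 + (4*0²)*(-1) = -1883 + (4*0)*(-1) = -1883 + 0*(-1) = -1883 + 0 = -1883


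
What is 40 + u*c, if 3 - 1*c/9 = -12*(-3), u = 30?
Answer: -8870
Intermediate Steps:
c = -297 (c = 27 - (-108)*(-3) = 27 - 9*36 = 27 - 324 = -297)
40 + u*c = 40 + 30*(-297) = 40 - 8910 = -8870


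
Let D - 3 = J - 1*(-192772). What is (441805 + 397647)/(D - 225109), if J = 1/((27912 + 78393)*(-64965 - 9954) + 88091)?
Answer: -6685543642800208/257513673380137 ≈ -25.962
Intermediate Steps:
J = -1/7964176204 (J = 1/(106305*(-74919) + 88091) = 1/(-7964264295 + 88091) = 1/(-7964176204) = -1/7964176204 ≈ -1.2556e-10)
D = 1535294067726099/7964176204 (D = 3 + (-1/7964176204 - 1*(-192772)) = 3 + (-1/7964176204 + 192772) = 3 + 1535270175197487/7964176204 = 1535294067726099/7964176204 ≈ 1.9278e+5)
(441805 + 397647)/(D - 225109) = (441805 + 397647)/(1535294067726099/7964176204 - 225109) = 839452/(-257513673380137/7964176204) = 839452*(-7964176204/257513673380137) = -6685543642800208/257513673380137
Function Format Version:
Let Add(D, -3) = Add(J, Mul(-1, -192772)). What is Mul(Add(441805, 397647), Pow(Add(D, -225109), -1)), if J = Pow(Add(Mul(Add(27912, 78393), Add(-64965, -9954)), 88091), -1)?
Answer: Rational(-6685543642800208, 257513673380137) ≈ -25.962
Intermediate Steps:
J = Rational(-1, 7964176204) (J = Pow(Add(Mul(106305, -74919), 88091), -1) = Pow(Add(-7964264295, 88091), -1) = Pow(-7964176204, -1) = Rational(-1, 7964176204) ≈ -1.2556e-10)
D = Rational(1535294067726099, 7964176204) (D = Add(3, Add(Rational(-1, 7964176204), Mul(-1, -192772))) = Add(3, Add(Rational(-1, 7964176204), 192772)) = Add(3, Rational(1535270175197487, 7964176204)) = Rational(1535294067726099, 7964176204) ≈ 1.9278e+5)
Mul(Add(441805, 397647), Pow(Add(D, -225109), -1)) = Mul(Add(441805, 397647), Pow(Add(Rational(1535294067726099, 7964176204), -225109), -1)) = Mul(839452, Pow(Rational(-257513673380137, 7964176204), -1)) = Mul(839452, Rational(-7964176204, 257513673380137)) = Rational(-6685543642800208, 257513673380137)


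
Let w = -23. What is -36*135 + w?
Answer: -4883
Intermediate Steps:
-36*135 + w = -36*135 - 23 = -4860 - 23 = -4883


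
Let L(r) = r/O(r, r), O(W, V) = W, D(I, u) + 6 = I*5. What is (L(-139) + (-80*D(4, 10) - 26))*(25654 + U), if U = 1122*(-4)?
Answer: -24235070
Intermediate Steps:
D(I, u) = -6 + 5*I (D(I, u) = -6 + I*5 = -6 + 5*I)
L(r) = 1 (L(r) = r/r = 1)
U = -4488
(L(-139) + (-80*D(4, 10) - 26))*(25654 + U) = (1 + (-80*(-6 + 5*4) - 26))*(25654 - 4488) = (1 + (-80*(-6 + 20) - 26))*21166 = (1 + (-80*14 - 26))*21166 = (1 + (-1120 - 26))*21166 = (1 - 1146)*21166 = -1145*21166 = -24235070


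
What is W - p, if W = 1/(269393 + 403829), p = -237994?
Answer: 160222796669/673222 ≈ 2.3799e+5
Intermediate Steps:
W = 1/673222 ≈ 1.4854e-6
W - p = 1/673222 - 1*(-237994) = 1/673222 + 237994 = 160222796669/673222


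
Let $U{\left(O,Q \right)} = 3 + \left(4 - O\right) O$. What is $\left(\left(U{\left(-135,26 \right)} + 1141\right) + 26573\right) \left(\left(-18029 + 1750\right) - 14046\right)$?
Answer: $-271469400$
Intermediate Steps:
$U{\left(O,Q \right)} = 3 + O \left(4 - O\right)$
$\left(\left(U{\left(-135,26 \right)} + 1141\right) + 26573\right) \left(\left(-18029 + 1750\right) - 14046\right) = \left(\left(\left(3 - \left(-135\right)^{2} + 4 \left(-135\right)\right) + 1141\right) + 26573\right) \left(\left(-18029 + 1750\right) - 14046\right) = \left(\left(\left(3 - 18225 - 540\right) + 1141\right) + 26573\right) \left(-16279 - 14046\right) = \left(\left(\left(3 - 18225 - 540\right) + 1141\right) + 26573\right) \left(-30325\right) = \left(\left(-18762 + 1141\right) + 26573\right) \left(-30325\right) = \left(-17621 + 26573\right) \left(-30325\right) = 8952 \left(-30325\right) = -271469400$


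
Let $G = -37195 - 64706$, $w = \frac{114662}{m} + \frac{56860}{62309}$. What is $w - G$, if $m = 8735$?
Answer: $\frac{55469208234273}{544269115} \approx 1.0192 \cdot 10^{5}$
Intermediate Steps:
$w = \frac{7641146658}{544269115}$ ($w = \frac{114662}{8735} + \frac{56860}{62309} = \frac{7641146658}{544269115} \approx 14.039$)
$G = -101901$ ($G = -37195 - 64706 = -101901$)
$w - G = \frac{7641146658}{544269115} - -101901 = \frac{7641146658}{544269115} + 101901 = \frac{55469208234273}{544269115}$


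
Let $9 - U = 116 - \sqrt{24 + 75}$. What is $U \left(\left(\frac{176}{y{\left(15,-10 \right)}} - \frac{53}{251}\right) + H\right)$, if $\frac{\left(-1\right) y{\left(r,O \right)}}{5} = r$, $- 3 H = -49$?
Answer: $- \frac{27747668}{18825} + \frac{259324 \sqrt{11}}{6275} \approx -1336.9$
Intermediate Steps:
$H = \frac{49}{3}$ ($H = \left(- \frac{1}{3}\right) \left(-49\right) = \frac{49}{3} \approx 16.333$)
$y{\left(r,O \right)} = - 5 r$
$U = -107 + 3 \sqrt{11}$ ($U = 9 - \left(116 - \sqrt{24 + 75}\right) = 9 - \left(116 - \sqrt{99}\right) = 9 - \left(116 - 3 \sqrt{11}\right) = -107 + 3 \sqrt{11} \approx -97.05$)
$U \left(\left(\frac{176}{y{\left(15,-10 \right)}} - \frac{53}{251}\right) + H\right) = \left(-107 + 3 \sqrt{11}\right) \left(\left(\frac{176}{\left(-5\right) 15} - \frac{53}{251}\right) + \frac{49}{3}\right) = \left(-107 + 3 \sqrt{11}\right) \left(\left(\frac{176}{-75} - \frac{53}{251}\right) + \frac{49}{3}\right) = \left(-107 + 3 \sqrt{11}\right) \left(\left(176 \left(- \frac{1}{75}\right) - \frac{53}{251}\right) + \frac{49}{3}\right) = \left(-107 + 3 \sqrt{11}\right) \left(\left(- \frac{176}{75} - \frac{53}{251}\right) + \frac{49}{3}\right) = \left(-107 + 3 \sqrt{11}\right) \left(- \frac{48151}{18825} + \frac{49}{3}\right) = \left(-107 + 3 \sqrt{11}\right) \frac{259324}{18825} = - \frac{27747668}{18825} + \frac{259324 \sqrt{11}}{6275}$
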